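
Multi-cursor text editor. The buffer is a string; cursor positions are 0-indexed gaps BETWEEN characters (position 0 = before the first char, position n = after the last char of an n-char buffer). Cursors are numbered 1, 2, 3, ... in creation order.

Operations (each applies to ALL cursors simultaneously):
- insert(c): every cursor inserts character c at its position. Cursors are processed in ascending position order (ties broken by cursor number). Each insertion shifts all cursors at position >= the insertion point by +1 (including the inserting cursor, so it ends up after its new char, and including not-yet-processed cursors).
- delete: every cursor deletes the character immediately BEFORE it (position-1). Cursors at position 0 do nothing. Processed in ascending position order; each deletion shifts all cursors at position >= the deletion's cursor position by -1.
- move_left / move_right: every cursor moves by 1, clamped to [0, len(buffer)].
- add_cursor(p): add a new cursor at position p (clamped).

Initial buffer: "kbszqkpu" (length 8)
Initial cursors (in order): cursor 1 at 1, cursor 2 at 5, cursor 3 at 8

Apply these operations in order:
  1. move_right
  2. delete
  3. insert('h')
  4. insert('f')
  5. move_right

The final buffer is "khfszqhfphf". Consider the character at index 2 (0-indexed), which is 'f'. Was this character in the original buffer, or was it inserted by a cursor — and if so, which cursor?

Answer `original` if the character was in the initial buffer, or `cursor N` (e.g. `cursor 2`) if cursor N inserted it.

Answer: cursor 1

Derivation:
After op 1 (move_right): buffer="kbszqkpu" (len 8), cursors c1@2 c2@6 c3@8, authorship ........
After op 2 (delete): buffer="kszqp" (len 5), cursors c1@1 c2@4 c3@5, authorship .....
After op 3 (insert('h')): buffer="khszqhph" (len 8), cursors c1@2 c2@6 c3@8, authorship .1...2.3
After op 4 (insert('f')): buffer="khfszqhfphf" (len 11), cursors c1@3 c2@8 c3@11, authorship .11...22.33
After op 5 (move_right): buffer="khfszqhfphf" (len 11), cursors c1@4 c2@9 c3@11, authorship .11...22.33
Authorship (.=original, N=cursor N): . 1 1 . . . 2 2 . 3 3
Index 2: author = 1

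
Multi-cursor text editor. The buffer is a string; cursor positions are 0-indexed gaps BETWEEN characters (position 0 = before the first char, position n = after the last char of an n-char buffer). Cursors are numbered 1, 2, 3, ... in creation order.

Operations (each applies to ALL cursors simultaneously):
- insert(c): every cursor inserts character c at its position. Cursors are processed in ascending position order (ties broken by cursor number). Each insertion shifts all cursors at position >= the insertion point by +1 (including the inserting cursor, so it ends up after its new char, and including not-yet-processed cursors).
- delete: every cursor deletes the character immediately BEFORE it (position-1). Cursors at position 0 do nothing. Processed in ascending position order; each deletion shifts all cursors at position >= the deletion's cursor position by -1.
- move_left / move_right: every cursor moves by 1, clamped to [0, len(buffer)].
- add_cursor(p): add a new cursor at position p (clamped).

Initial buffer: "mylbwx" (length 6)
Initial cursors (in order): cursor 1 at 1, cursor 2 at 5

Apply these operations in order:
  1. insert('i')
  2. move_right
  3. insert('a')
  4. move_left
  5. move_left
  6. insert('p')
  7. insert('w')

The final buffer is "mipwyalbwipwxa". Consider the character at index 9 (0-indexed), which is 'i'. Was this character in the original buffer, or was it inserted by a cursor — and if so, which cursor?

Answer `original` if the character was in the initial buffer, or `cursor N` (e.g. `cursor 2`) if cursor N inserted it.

Answer: cursor 2

Derivation:
After op 1 (insert('i')): buffer="miylbwix" (len 8), cursors c1@2 c2@7, authorship .1....2.
After op 2 (move_right): buffer="miylbwix" (len 8), cursors c1@3 c2@8, authorship .1....2.
After op 3 (insert('a')): buffer="miyalbwixa" (len 10), cursors c1@4 c2@10, authorship .1.1...2.2
After op 4 (move_left): buffer="miyalbwixa" (len 10), cursors c1@3 c2@9, authorship .1.1...2.2
After op 5 (move_left): buffer="miyalbwixa" (len 10), cursors c1@2 c2@8, authorship .1.1...2.2
After op 6 (insert('p')): buffer="mipyalbwipxa" (len 12), cursors c1@3 c2@10, authorship .11.1...22.2
After op 7 (insert('w')): buffer="mipwyalbwipwxa" (len 14), cursors c1@4 c2@12, authorship .111.1...222.2
Authorship (.=original, N=cursor N): . 1 1 1 . 1 . . . 2 2 2 . 2
Index 9: author = 2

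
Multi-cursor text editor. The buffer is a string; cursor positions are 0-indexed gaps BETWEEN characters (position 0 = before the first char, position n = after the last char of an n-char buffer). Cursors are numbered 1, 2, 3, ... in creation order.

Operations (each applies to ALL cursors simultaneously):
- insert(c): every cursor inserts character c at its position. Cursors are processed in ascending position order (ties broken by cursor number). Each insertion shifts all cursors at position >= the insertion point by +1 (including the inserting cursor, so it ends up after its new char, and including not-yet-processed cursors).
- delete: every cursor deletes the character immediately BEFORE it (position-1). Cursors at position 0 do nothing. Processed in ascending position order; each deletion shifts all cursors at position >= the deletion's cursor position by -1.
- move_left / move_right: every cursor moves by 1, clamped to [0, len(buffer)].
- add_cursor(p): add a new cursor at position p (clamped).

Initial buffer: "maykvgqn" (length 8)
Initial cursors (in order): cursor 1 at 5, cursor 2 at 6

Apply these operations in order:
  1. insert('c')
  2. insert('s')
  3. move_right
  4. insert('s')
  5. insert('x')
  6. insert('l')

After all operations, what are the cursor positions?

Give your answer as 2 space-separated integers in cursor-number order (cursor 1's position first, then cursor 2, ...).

After op 1 (insert('c')): buffer="maykvcgcqn" (len 10), cursors c1@6 c2@8, authorship .....1.2..
After op 2 (insert('s')): buffer="maykvcsgcsqn" (len 12), cursors c1@7 c2@10, authorship .....11.22..
After op 3 (move_right): buffer="maykvcsgcsqn" (len 12), cursors c1@8 c2@11, authorship .....11.22..
After op 4 (insert('s')): buffer="maykvcsgscsqsn" (len 14), cursors c1@9 c2@13, authorship .....11.122.2.
After op 5 (insert('x')): buffer="maykvcsgsxcsqsxn" (len 16), cursors c1@10 c2@15, authorship .....11.1122.22.
After op 6 (insert('l')): buffer="maykvcsgsxlcsqsxln" (len 18), cursors c1@11 c2@17, authorship .....11.11122.222.

Answer: 11 17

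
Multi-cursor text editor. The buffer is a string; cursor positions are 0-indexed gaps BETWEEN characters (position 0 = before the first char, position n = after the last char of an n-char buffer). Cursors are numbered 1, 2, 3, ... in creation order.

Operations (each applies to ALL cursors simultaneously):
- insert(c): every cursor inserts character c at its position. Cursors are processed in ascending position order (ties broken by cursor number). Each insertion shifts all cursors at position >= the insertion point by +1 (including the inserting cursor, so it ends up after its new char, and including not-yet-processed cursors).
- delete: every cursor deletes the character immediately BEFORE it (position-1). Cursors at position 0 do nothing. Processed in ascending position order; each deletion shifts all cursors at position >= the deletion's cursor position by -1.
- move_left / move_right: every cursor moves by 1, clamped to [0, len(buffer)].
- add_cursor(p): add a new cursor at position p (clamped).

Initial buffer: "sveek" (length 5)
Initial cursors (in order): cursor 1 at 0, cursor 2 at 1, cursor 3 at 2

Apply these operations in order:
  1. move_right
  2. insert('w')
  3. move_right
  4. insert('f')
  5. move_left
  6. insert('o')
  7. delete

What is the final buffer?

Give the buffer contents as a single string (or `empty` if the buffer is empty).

After op 1 (move_right): buffer="sveek" (len 5), cursors c1@1 c2@2 c3@3, authorship .....
After op 2 (insert('w')): buffer="swvwewek" (len 8), cursors c1@2 c2@4 c3@6, authorship .1.2.3..
After op 3 (move_right): buffer="swvwewek" (len 8), cursors c1@3 c2@5 c3@7, authorship .1.2.3..
After op 4 (insert('f')): buffer="swvfwefwefk" (len 11), cursors c1@4 c2@7 c3@10, authorship .1.12.23.3.
After op 5 (move_left): buffer="swvfwefwefk" (len 11), cursors c1@3 c2@6 c3@9, authorship .1.12.23.3.
After op 6 (insert('o')): buffer="swvofweofweofk" (len 14), cursors c1@4 c2@8 c3@12, authorship .1.112.223.33.
After op 7 (delete): buffer="swvfwefwefk" (len 11), cursors c1@3 c2@6 c3@9, authorship .1.12.23.3.

Answer: swvfwefwefk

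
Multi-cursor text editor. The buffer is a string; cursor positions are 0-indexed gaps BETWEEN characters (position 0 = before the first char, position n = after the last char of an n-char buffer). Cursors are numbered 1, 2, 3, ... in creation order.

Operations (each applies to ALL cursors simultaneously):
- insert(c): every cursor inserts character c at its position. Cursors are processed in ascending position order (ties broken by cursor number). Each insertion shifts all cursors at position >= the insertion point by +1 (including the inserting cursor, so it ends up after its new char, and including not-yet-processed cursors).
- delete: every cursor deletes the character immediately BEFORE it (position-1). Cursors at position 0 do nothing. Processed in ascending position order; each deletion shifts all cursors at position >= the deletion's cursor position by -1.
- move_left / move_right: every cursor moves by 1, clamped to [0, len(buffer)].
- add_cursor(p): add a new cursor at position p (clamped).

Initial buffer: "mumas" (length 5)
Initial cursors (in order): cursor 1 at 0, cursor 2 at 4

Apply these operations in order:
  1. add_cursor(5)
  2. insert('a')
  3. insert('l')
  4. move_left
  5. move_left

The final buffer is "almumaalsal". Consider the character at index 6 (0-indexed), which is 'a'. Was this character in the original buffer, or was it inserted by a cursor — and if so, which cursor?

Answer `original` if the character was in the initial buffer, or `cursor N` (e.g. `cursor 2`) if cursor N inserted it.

Answer: cursor 2

Derivation:
After op 1 (add_cursor(5)): buffer="mumas" (len 5), cursors c1@0 c2@4 c3@5, authorship .....
After op 2 (insert('a')): buffer="amumaasa" (len 8), cursors c1@1 c2@6 c3@8, authorship 1....2.3
After op 3 (insert('l')): buffer="almumaalsal" (len 11), cursors c1@2 c2@8 c3@11, authorship 11....22.33
After op 4 (move_left): buffer="almumaalsal" (len 11), cursors c1@1 c2@7 c3@10, authorship 11....22.33
After op 5 (move_left): buffer="almumaalsal" (len 11), cursors c1@0 c2@6 c3@9, authorship 11....22.33
Authorship (.=original, N=cursor N): 1 1 . . . . 2 2 . 3 3
Index 6: author = 2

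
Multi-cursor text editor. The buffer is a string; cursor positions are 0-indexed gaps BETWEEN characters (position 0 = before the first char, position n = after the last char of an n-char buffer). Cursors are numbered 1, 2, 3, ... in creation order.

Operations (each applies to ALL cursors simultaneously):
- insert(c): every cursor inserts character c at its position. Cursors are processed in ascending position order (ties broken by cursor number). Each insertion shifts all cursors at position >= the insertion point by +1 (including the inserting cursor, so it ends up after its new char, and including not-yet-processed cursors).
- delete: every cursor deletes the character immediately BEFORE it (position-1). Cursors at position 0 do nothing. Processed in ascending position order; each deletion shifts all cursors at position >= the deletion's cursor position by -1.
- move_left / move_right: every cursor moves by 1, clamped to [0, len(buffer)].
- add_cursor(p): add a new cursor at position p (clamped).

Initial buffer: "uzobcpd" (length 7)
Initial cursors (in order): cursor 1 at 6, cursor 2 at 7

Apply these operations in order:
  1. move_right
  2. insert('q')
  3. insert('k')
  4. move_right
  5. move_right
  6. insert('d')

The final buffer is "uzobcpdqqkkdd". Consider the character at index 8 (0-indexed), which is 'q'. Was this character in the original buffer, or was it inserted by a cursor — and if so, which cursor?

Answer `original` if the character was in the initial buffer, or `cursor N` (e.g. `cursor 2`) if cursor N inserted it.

Answer: cursor 2

Derivation:
After op 1 (move_right): buffer="uzobcpd" (len 7), cursors c1@7 c2@7, authorship .......
After op 2 (insert('q')): buffer="uzobcpdqq" (len 9), cursors c1@9 c2@9, authorship .......12
After op 3 (insert('k')): buffer="uzobcpdqqkk" (len 11), cursors c1@11 c2@11, authorship .......1212
After op 4 (move_right): buffer="uzobcpdqqkk" (len 11), cursors c1@11 c2@11, authorship .......1212
After op 5 (move_right): buffer="uzobcpdqqkk" (len 11), cursors c1@11 c2@11, authorship .......1212
After op 6 (insert('d')): buffer="uzobcpdqqkkdd" (len 13), cursors c1@13 c2@13, authorship .......121212
Authorship (.=original, N=cursor N): . . . . . . . 1 2 1 2 1 2
Index 8: author = 2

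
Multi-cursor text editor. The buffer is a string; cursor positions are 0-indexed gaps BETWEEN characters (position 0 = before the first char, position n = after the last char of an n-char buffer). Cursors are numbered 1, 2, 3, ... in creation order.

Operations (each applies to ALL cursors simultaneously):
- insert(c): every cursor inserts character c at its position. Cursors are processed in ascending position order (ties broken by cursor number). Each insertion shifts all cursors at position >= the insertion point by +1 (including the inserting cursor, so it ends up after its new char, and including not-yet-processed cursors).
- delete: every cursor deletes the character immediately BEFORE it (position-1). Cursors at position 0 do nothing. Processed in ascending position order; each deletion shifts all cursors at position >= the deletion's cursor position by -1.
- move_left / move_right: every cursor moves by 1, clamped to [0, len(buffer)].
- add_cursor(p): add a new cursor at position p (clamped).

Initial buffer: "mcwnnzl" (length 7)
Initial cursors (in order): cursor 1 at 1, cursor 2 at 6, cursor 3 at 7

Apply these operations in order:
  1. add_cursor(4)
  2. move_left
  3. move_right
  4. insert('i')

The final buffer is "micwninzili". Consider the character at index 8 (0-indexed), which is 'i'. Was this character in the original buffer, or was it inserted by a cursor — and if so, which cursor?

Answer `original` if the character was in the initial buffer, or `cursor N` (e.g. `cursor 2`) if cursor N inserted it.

After op 1 (add_cursor(4)): buffer="mcwnnzl" (len 7), cursors c1@1 c4@4 c2@6 c3@7, authorship .......
After op 2 (move_left): buffer="mcwnnzl" (len 7), cursors c1@0 c4@3 c2@5 c3@6, authorship .......
After op 3 (move_right): buffer="mcwnnzl" (len 7), cursors c1@1 c4@4 c2@6 c3@7, authorship .......
After op 4 (insert('i')): buffer="micwninzili" (len 11), cursors c1@2 c4@6 c2@9 c3@11, authorship .1...4..2.3
Authorship (.=original, N=cursor N): . 1 . . . 4 . . 2 . 3
Index 8: author = 2

Answer: cursor 2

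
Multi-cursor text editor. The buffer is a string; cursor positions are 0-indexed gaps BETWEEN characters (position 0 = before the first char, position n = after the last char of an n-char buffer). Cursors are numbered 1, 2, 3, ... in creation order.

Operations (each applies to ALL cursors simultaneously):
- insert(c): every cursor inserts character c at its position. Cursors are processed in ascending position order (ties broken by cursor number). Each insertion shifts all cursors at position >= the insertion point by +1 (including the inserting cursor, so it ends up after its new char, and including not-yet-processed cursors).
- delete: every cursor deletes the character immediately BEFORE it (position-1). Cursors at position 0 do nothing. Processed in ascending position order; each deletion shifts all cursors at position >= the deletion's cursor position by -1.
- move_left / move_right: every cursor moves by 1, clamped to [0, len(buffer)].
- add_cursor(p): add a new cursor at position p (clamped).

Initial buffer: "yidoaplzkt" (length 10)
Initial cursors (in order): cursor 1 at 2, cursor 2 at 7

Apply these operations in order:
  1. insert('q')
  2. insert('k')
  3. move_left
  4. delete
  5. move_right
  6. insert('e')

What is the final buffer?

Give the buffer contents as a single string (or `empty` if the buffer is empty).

Answer: yikedoaplkezkt

Derivation:
After op 1 (insert('q')): buffer="yiqdoaplqzkt" (len 12), cursors c1@3 c2@9, authorship ..1.....2...
After op 2 (insert('k')): buffer="yiqkdoaplqkzkt" (len 14), cursors c1@4 c2@11, authorship ..11.....22...
After op 3 (move_left): buffer="yiqkdoaplqkzkt" (len 14), cursors c1@3 c2@10, authorship ..11.....22...
After op 4 (delete): buffer="yikdoaplkzkt" (len 12), cursors c1@2 c2@8, authorship ..1.....2...
After op 5 (move_right): buffer="yikdoaplkzkt" (len 12), cursors c1@3 c2@9, authorship ..1.....2...
After op 6 (insert('e')): buffer="yikedoaplkezkt" (len 14), cursors c1@4 c2@11, authorship ..11.....22...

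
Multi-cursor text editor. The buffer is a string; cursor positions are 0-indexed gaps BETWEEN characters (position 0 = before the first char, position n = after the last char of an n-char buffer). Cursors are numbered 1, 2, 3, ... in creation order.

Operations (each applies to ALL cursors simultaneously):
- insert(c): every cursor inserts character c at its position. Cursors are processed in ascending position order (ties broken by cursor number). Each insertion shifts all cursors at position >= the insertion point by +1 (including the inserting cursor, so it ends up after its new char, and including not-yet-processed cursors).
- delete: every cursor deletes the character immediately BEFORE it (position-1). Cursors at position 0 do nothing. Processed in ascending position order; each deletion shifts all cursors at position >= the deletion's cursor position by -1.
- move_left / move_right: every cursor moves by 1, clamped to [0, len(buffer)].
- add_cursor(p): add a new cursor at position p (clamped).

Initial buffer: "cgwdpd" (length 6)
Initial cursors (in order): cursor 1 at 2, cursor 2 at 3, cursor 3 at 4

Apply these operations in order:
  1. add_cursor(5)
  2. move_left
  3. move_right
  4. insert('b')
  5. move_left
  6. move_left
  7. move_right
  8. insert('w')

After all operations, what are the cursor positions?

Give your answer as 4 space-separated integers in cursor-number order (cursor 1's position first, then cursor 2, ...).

After op 1 (add_cursor(5)): buffer="cgwdpd" (len 6), cursors c1@2 c2@3 c3@4 c4@5, authorship ......
After op 2 (move_left): buffer="cgwdpd" (len 6), cursors c1@1 c2@2 c3@3 c4@4, authorship ......
After op 3 (move_right): buffer="cgwdpd" (len 6), cursors c1@2 c2@3 c3@4 c4@5, authorship ......
After op 4 (insert('b')): buffer="cgbwbdbpbd" (len 10), cursors c1@3 c2@5 c3@7 c4@9, authorship ..1.2.3.4.
After op 5 (move_left): buffer="cgbwbdbpbd" (len 10), cursors c1@2 c2@4 c3@6 c4@8, authorship ..1.2.3.4.
After op 6 (move_left): buffer="cgbwbdbpbd" (len 10), cursors c1@1 c2@3 c3@5 c4@7, authorship ..1.2.3.4.
After op 7 (move_right): buffer="cgbwbdbpbd" (len 10), cursors c1@2 c2@4 c3@6 c4@8, authorship ..1.2.3.4.
After op 8 (insert('w')): buffer="cgwbwwbdwbpwbd" (len 14), cursors c1@3 c2@6 c3@9 c4@12, authorship ..11.22.33.44.

Answer: 3 6 9 12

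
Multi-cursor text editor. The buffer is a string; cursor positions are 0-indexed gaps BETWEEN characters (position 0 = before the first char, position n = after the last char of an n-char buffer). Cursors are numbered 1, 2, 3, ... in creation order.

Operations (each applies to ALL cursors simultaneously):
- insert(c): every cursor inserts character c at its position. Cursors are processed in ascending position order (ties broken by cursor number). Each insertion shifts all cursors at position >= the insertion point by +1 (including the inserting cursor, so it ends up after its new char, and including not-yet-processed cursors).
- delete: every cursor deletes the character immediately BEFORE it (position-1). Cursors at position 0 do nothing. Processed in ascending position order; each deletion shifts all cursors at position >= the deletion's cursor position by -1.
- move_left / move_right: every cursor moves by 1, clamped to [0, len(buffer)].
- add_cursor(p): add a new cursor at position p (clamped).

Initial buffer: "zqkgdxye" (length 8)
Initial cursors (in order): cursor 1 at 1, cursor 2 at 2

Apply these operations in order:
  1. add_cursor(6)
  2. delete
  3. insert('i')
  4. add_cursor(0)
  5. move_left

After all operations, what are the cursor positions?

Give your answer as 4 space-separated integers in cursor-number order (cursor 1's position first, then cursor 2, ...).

After op 1 (add_cursor(6)): buffer="zqkgdxye" (len 8), cursors c1@1 c2@2 c3@6, authorship ........
After op 2 (delete): buffer="kgdye" (len 5), cursors c1@0 c2@0 c3@3, authorship .....
After op 3 (insert('i')): buffer="iikgdiye" (len 8), cursors c1@2 c2@2 c3@6, authorship 12...3..
After op 4 (add_cursor(0)): buffer="iikgdiye" (len 8), cursors c4@0 c1@2 c2@2 c3@6, authorship 12...3..
After op 5 (move_left): buffer="iikgdiye" (len 8), cursors c4@0 c1@1 c2@1 c3@5, authorship 12...3..

Answer: 1 1 5 0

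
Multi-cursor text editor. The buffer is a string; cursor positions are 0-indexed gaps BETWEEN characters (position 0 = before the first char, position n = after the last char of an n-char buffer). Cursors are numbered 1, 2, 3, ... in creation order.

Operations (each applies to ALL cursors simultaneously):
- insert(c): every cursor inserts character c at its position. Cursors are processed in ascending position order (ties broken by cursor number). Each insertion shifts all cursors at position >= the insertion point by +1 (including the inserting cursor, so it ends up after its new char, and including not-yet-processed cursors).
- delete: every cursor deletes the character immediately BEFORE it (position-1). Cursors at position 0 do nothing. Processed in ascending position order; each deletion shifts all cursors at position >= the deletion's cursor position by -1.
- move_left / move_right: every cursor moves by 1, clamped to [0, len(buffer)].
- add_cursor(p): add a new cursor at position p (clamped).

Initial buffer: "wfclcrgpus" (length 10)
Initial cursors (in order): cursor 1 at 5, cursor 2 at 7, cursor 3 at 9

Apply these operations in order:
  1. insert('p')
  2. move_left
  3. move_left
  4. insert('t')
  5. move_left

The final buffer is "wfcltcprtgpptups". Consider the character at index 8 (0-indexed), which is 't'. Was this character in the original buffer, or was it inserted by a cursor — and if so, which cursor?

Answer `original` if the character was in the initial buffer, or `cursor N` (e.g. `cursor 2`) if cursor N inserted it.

Answer: cursor 2

Derivation:
After op 1 (insert('p')): buffer="wfclcprgppups" (len 13), cursors c1@6 c2@9 c3@12, authorship .....1..2..3.
After op 2 (move_left): buffer="wfclcprgppups" (len 13), cursors c1@5 c2@8 c3@11, authorship .....1..2..3.
After op 3 (move_left): buffer="wfclcprgppups" (len 13), cursors c1@4 c2@7 c3@10, authorship .....1..2..3.
After op 4 (insert('t')): buffer="wfcltcprtgpptups" (len 16), cursors c1@5 c2@9 c3@13, authorship ....1.1.2.2.3.3.
After op 5 (move_left): buffer="wfcltcprtgpptups" (len 16), cursors c1@4 c2@8 c3@12, authorship ....1.1.2.2.3.3.
Authorship (.=original, N=cursor N): . . . . 1 . 1 . 2 . 2 . 3 . 3 .
Index 8: author = 2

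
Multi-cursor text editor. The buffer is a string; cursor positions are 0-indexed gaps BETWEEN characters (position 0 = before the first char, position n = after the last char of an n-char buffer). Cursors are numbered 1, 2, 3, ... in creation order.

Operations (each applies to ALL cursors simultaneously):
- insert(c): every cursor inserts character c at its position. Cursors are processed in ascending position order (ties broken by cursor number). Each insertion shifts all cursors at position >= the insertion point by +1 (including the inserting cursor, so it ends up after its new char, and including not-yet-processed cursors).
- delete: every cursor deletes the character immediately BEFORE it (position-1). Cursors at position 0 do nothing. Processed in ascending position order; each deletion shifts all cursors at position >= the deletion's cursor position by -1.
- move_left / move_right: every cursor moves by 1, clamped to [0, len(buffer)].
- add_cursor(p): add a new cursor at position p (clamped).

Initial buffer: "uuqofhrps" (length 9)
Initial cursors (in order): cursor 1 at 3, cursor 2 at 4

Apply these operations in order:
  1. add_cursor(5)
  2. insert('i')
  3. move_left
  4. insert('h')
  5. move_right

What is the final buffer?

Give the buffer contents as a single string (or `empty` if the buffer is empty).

Answer: uuqhiohifhihrps

Derivation:
After op 1 (add_cursor(5)): buffer="uuqofhrps" (len 9), cursors c1@3 c2@4 c3@5, authorship .........
After op 2 (insert('i')): buffer="uuqioifihrps" (len 12), cursors c1@4 c2@6 c3@8, authorship ...1.2.3....
After op 3 (move_left): buffer="uuqioifihrps" (len 12), cursors c1@3 c2@5 c3@7, authorship ...1.2.3....
After op 4 (insert('h')): buffer="uuqhiohifhihrps" (len 15), cursors c1@4 c2@7 c3@10, authorship ...11.22.33....
After op 5 (move_right): buffer="uuqhiohifhihrps" (len 15), cursors c1@5 c2@8 c3@11, authorship ...11.22.33....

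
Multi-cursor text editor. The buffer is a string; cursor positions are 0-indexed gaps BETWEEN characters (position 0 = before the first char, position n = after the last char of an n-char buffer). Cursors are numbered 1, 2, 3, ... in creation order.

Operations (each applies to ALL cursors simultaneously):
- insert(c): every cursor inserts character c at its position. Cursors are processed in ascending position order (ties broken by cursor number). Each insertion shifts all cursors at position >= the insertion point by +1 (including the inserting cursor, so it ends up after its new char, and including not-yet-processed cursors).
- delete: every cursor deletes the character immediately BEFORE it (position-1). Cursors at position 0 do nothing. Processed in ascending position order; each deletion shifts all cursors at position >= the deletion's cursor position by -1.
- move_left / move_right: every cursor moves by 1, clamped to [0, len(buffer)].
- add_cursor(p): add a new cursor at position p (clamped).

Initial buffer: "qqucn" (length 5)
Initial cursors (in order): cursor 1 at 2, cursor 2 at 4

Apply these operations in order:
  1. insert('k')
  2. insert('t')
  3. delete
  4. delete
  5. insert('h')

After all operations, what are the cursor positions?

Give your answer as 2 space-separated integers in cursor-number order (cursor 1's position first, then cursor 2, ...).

Answer: 3 6

Derivation:
After op 1 (insert('k')): buffer="qqkuckn" (len 7), cursors c1@3 c2@6, authorship ..1..2.
After op 2 (insert('t')): buffer="qqktucktn" (len 9), cursors c1@4 c2@8, authorship ..11..22.
After op 3 (delete): buffer="qqkuckn" (len 7), cursors c1@3 c2@6, authorship ..1..2.
After op 4 (delete): buffer="qqucn" (len 5), cursors c1@2 c2@4, authorship .....
After op 5 (insert('h')): buffer="qqhuchn" (len 7), cursors c1@3 c2@6, authorship ..1..2.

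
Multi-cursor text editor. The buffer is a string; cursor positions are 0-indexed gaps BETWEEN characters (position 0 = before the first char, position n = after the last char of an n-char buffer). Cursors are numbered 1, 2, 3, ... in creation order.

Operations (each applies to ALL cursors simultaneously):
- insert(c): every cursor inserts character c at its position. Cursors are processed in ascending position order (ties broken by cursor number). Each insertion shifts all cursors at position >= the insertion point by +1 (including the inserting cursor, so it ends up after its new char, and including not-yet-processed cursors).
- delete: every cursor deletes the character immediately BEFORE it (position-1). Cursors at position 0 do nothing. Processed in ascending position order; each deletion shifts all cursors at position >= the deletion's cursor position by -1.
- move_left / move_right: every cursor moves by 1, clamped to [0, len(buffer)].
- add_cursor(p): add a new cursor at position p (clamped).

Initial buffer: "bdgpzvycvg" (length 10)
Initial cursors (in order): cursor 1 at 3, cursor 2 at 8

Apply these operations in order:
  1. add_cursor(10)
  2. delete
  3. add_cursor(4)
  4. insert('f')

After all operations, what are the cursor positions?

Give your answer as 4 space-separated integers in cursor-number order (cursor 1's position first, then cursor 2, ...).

After op 1 (add_cursor(10)): buffer="bdgpzvycvg" (len 10), cursors c1@3 c2@8 c3@10, authorship ..........
After op 2 (delete): buffer="bdpzvyv" (len 7), cursors c1@2 c2@6 c3@7, authorship .......
After op 3 (add_cursor(4)): buffer="bdpzvyv" (len 7), cursors c1@2 c4@4 c2@6 c3@7, authorship .......
After op 4 (insert('f')): buffer="bdfpzfvyfvf" (len 11), cursors c1@3 c4@6 c2@9 c3@11, authorship ..1..4..2.3

Answer: 3 9 11 6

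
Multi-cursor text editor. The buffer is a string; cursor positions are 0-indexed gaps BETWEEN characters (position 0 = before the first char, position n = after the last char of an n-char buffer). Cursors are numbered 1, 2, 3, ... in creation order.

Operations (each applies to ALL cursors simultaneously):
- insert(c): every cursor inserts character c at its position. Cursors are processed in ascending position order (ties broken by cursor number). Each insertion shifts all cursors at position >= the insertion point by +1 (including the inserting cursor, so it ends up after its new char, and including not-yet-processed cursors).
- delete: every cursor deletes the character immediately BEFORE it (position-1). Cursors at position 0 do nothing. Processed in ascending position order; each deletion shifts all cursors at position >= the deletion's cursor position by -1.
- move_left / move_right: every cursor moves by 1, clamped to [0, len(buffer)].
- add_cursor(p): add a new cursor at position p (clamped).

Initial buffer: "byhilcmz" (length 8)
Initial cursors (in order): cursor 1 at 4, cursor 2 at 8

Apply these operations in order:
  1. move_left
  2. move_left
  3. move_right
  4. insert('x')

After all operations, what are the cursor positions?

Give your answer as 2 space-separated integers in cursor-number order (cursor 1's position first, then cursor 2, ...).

Answer: 4 9

Derivation:
After op 1 (move_left): buffer="byhilcmz" (len 8), cursors c1@3 c2@7, authorship ........
After op 2 (move_left): buffer="byhilcmz" (len 8), cursors c1@2 c2@6, authorship ........
After op 3 (move_right): buffer="byhilcmz" (len 8), cursors c1@3 c2@7, authorship ........
After op 4 (insert('x')): buffer="byhxilcmxz" (len 10), cursors c1@4 c2@9, authorship ...1....2.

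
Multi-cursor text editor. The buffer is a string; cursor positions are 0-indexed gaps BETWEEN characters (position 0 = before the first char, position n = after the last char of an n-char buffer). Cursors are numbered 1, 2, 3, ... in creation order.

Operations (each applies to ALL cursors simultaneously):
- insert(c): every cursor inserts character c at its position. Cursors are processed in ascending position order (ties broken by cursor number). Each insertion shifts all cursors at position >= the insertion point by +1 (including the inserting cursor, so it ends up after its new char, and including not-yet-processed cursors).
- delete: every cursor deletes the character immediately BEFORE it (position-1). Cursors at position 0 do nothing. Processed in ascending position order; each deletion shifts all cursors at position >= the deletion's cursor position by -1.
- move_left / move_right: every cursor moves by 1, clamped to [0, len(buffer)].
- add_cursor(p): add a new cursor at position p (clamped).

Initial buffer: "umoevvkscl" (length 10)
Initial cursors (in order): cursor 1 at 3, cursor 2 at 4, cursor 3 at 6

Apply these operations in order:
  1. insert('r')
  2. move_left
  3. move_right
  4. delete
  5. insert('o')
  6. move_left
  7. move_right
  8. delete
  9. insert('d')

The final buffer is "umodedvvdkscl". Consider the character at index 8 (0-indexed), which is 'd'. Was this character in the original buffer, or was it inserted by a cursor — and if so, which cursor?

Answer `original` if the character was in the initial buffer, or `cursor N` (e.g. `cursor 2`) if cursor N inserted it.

Answer: cursor 3

Derivation:
After op 1 (insert('r')): buffer="umorervvrkscl" (len 13), cursors c1@4 c2@6 c3@9, authorship ...1.2..3....
After op 2 (move_left): buffer="umorervvrkscl" (len 13), cursors c1@3 c2@5 c3@8, authorship ...1.2..3....
After op 3 (move_right): buffer="umorervvrkscl" (len 13), cursors c1@4 c2@6 c3@9, authorship ...1.2..3....
After op 4 (delete): buffer="umoevvkscl" (len 10), cursors c1@3 c2@4 c3@6, authorship ..........
After op 5 (insert('o')): buffer="umooeovvokscl" (len 13), cursors c1@4 c2@6 c3@9, authorship ...1.2..3....
After op 6 (move_left): buffer="umooeovvokscl" (len 13), cursors c1@3 c2@5 c3@8, authorship ...1.2..3....
After op 7 (move_right): buffer="umooeovvokscl" (len 13), cursors c1@4 c2@6 c3@9, authorship ...1.2..3....
After op 8 (delete): buffer="umoevvkscl" (len 10), cursors c1@3 c2@4 c3@6, authorship ..........
After op 9 (insert('d')): buffer="umodedvvdkscl" (len 13), cursors c1@4 c2@6 c3@9, authorship ...1.2..3....
Authorship (.=original, N=cursor N): . . . 1 . 2 . . 3 . . . .
Index 8: author = 3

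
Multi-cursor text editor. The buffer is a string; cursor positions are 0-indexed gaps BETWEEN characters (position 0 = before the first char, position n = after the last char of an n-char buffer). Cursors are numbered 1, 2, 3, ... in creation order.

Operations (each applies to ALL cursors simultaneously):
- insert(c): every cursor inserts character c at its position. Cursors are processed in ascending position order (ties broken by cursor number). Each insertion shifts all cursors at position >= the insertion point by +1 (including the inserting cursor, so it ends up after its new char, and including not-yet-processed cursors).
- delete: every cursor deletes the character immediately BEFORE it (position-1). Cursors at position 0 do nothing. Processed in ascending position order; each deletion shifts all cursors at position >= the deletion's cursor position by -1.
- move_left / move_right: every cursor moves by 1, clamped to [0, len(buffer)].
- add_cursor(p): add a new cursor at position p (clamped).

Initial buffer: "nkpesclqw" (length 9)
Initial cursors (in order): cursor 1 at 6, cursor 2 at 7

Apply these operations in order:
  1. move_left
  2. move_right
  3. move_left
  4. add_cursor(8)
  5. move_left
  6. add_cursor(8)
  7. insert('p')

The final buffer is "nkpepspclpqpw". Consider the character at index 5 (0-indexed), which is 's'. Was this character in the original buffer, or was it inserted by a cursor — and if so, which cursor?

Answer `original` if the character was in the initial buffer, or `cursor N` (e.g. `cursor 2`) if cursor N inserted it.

Answer: original

Derivation:
After op 1 (move_left): buffer="nkpesclqw" (len 9), cursors c1@5 c2@6, authorship .........
After op 2 (move_right): buffer="nkpesclqw" (len 9), cursors c1@6 c2@7, authorship .........
After op 3 (move_left): buffer="nkpesclqw" (len 9), cursors c1@5 c2@6, authorship .........
After op 4 (add_cursor(8)): buffer="nkpesclqw" (len 9), cursors c1@5 c2@6 c3@8, authorship .........
After op 5 (move_left): buffer="nkpesclqw" (len 9), cursors c1@4 c2@5 c3@7, authorship .........
After op 6 (add_cursor(8)): buffer="nkpesclqw" (len 9), cursors c1@4 c2@5 c3@7 c4@8, authorship .........
After op 7 (insert('p')): buffer="nkpepspclpqpw" (len 13), cursors c1@5 c2@7 c3@10 c4@12, authorship ....1.2..3.4.
Authorship (.=original, N=cursor N): . . . . 1 . 2 . . 3 . 4 .
Index 5: author = original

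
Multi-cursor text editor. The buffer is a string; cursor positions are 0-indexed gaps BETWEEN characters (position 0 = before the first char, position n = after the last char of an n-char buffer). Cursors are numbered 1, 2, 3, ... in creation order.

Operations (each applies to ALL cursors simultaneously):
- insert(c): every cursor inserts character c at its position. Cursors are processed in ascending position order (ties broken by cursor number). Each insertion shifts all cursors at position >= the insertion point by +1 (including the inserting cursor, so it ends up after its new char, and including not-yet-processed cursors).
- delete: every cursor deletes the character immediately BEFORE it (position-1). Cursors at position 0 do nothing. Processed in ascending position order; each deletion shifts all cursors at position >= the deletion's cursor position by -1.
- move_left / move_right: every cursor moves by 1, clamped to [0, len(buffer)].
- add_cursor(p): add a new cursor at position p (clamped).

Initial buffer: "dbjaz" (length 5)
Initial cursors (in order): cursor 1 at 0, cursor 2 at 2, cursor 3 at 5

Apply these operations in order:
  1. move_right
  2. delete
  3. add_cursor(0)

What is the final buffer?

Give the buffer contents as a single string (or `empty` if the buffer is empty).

Answer: ba

Derivation:
After op 1 (move_right): buffer="dbjaz" (len 5), cursors c1@1 c2@3 c3@5, authorship .....
After op 2 (delete): buffer="ba" (len 2), cursors c1@0 c2@1 c3@2, authorship ..
After op 3 (add_cursor(0)): buffer="ba" (len 2), cursors c1@0 c4@0 c2@1 c3@2, authorship ..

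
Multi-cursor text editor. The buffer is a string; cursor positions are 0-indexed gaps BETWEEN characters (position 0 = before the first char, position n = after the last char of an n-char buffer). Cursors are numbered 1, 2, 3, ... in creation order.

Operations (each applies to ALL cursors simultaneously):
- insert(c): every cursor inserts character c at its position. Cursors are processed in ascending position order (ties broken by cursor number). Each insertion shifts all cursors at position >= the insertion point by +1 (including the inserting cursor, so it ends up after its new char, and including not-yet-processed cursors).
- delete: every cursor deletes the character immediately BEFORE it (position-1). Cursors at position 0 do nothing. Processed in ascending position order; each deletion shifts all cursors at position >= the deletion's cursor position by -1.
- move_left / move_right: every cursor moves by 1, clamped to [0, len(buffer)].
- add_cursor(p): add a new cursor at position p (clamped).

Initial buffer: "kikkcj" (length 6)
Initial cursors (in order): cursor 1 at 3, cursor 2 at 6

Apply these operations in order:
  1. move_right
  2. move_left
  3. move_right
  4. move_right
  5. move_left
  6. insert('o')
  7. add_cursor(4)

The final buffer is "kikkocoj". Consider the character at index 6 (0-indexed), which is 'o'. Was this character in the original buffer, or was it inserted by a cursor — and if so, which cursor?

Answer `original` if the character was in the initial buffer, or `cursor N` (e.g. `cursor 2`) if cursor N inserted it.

Answer: cursor 2

Derivation:
After op 1 (move_right): buffer="kikkcj" (len 6), cursors c1@4 c2@6, authorship ......
After op 2 (move_left): buffer="kikkcj" (len 6), cursors c1@3 c2@5, authorship ......
After op 3 (move_right): buffer="kikkcj" (len 6), cursors c1@4 c2@6, authorship ......
After op 4 (move_right): buffer="kikkcj" (len 6), cursors c1@5 c2@6, authorship ......
After op 5 (move_left): buffer="kikkcj" (len 6), cursors c1@4 c2@5, authorship ......
After op 6 (insert('o')): buffer="kikkocoj" (len 8), cursors c1@5 c2@7, authorship ....1.2.
After op 7 (add_cursor(4)): buffer="kikkocoj" (len 8), cursors c3@4 c1@5 c2@7, authorship ....1.2.
Authorship (.=original, N=cursor N): . . . . 1 . 2 .
Index 6: author = 2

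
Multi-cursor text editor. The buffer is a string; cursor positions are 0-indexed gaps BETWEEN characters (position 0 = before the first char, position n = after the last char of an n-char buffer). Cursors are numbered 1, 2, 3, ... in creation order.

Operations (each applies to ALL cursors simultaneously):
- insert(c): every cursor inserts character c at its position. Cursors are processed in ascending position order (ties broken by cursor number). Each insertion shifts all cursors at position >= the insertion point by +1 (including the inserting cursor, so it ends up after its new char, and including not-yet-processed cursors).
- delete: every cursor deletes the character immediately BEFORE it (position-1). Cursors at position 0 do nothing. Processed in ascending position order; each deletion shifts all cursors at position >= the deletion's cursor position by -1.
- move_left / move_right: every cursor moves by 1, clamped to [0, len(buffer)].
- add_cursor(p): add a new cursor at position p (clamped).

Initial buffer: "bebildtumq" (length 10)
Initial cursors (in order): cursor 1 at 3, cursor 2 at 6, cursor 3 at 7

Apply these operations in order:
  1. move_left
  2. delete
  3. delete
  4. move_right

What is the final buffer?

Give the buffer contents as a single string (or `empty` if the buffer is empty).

Answer: tumq

Derivation:
After op 1 (move_left): buffer="bebildtumq" (len 10), cursors c1@2 c2@5 c3@6, authorship ..........
After op 2 (delete): buffer="bbitumq" (len 7), cursors c1@1 c2@3 c3@3, authorship .......
After op 3 (delete): buffer="tumq" (len 4), cursors c1@0 c2@0 c3@0, authorship ....
After op 4 (move_right): buffer="tumq" (len 4), cursors c1@1 c2@1 c3@1, authorship ....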